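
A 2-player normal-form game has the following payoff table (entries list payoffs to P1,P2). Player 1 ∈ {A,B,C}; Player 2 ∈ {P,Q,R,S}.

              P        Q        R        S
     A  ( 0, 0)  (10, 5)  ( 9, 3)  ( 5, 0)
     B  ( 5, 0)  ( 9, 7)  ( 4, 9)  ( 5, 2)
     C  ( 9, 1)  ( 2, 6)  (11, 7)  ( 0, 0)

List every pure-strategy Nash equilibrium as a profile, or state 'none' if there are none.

NE set: (A,Q), (C,R)

(A,P): not NE [P1→C gives 9>0; P2→Q gives 5>0]
(A,Q): NE
(A,R): not NE [P1→C gives 11>9; P2→Q gives 5>3]
(A,S): not NE [P2→Q gives 5>0]
(B,P): not NE [P1→C gives 9>5; P2→R gives 9>0]
(B,Q): not NE [P1→A gives 10>9; P2→R gives 9>7]
(B,R): not NE [P1→C gives 11>4]
(B,S): not NE [P2→R gives 9>2]
(C,P): not NE [P2→R gives 7>1]
(C,Q): not NE [P1→A gives 10>2; P2→R gives 7>6]
(C,R): NE
(C,S): not NE [P1→B gives 5>0; P2→R gives 7>0]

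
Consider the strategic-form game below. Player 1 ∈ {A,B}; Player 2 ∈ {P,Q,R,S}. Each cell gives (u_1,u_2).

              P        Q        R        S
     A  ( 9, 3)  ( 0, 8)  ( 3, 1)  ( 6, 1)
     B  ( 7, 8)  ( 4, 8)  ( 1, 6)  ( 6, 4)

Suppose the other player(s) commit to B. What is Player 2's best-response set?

u_2(P vs B) = 8
u_2(Q vs B) = 8
u_2(R vs B) = 6
u_2(S vs B) = 4
max payoff 8 at {P,Q}

BR_2 = {P,Q}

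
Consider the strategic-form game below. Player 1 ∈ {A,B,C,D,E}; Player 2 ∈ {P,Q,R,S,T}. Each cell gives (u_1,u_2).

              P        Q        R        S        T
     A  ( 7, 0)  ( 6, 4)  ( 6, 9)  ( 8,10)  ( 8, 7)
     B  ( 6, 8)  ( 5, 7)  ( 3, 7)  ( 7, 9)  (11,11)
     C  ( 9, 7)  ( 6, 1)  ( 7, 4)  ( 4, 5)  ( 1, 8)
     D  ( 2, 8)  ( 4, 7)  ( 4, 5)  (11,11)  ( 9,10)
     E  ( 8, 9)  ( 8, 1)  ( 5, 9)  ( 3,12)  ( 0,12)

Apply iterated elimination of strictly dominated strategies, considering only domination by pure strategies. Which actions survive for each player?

Remaining: P1:{B,D} P2:{S,T}

P2 drop P (T beats it: A:7>0 B:11>8 C:8>7 D:10>8 E:12>9)
P2 drop Q (S beats it: A:10>4 B:9>7 C:5>1 D:11>7 E:12>1)
P1 drop E (A beats it: R:6>5 S:8>3 T:8>0)
P2 drop R (S beats it: A:10>9 B:9>7 C:5>4 D:11>5)
P1 drop A (D beats it: S:11>8 T:9>8)
P1 drop C (B beats it: S:7>4 T:11>1)
P1→{B,D} P2→{S,T}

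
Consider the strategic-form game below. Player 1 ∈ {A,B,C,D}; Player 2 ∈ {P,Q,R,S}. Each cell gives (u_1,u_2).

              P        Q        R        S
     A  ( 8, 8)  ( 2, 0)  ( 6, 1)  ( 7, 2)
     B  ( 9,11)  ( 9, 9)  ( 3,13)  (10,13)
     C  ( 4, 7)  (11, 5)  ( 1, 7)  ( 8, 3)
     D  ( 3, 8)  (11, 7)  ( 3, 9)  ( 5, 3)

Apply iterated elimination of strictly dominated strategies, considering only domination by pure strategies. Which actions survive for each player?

P2 drop Q (P beats it: A:8>0 B:11>9 C:7>5 D:8>7)
P1 drop C (B beats it: P:9>4 R:3>1 S:10>8)
P1 drop D (A beats it: P:8>3 R:6>3 S:7>5)
P1→{A,B} P2→{P,R,S}

Remaining: P1:{A,B} P2:{P,R,S}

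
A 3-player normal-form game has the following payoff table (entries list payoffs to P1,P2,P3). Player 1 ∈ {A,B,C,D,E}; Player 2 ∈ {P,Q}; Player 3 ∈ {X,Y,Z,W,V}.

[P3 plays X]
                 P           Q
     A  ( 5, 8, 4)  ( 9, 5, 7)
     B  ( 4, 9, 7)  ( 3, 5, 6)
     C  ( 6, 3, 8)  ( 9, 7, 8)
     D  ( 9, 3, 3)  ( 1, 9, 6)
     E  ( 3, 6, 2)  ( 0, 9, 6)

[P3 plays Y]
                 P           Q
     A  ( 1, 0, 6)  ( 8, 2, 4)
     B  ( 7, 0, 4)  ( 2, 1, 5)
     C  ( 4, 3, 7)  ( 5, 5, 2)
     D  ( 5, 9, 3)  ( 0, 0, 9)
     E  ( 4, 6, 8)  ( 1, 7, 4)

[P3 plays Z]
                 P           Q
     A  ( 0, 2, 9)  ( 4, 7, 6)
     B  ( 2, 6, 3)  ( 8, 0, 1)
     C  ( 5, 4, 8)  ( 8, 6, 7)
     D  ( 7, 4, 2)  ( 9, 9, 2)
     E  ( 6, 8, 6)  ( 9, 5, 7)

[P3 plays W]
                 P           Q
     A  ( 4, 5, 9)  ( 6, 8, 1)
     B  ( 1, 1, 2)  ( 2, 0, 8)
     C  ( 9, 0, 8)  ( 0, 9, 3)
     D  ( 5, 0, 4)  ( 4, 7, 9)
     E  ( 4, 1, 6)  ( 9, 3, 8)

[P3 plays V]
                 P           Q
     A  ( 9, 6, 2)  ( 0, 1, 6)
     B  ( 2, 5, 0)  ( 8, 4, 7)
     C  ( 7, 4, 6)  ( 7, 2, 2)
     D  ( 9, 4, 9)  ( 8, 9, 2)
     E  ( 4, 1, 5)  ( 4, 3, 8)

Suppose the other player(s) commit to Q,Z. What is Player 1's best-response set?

P1 best: {D,E}

u_1(A vs Q,Z) = 4
u_1(B vs Q,Z) = 8
u_1(C vs Q,Z) = 8
u_1(D vs Q,Z) = 9
u_1(E vs Q,Z) = 9
max payoff 9 at {D,E}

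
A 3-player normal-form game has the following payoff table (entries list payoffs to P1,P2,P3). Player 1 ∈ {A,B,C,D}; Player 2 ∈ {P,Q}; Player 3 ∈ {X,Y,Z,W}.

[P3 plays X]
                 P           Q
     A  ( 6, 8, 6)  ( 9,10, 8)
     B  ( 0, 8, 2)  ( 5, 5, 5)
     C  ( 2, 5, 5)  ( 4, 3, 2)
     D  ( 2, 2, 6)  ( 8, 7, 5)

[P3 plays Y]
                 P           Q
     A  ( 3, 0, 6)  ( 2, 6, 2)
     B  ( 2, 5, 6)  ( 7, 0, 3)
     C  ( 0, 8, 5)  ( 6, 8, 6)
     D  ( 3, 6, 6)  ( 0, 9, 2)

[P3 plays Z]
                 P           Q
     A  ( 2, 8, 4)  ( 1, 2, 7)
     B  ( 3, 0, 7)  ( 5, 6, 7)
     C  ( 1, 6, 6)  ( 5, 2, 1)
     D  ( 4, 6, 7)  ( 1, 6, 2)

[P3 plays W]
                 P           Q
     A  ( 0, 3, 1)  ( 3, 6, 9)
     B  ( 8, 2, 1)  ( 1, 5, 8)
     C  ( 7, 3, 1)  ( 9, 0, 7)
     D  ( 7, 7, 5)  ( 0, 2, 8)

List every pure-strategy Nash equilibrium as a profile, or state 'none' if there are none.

PSNE = {(D,P,Z)}

(A,P,X): not NE [P2→Q gives 10>8]
(A,P,Y): not NE [P2→Q gives 6>0]
(A,P,Z): not NE [P1→D gives 4>2; P3→Y gives 6>4]
(A,P,W): not NE [P1→B gives 8>0; P2→Q gives 6>3; P3→Y gives 6>1]
(A,Q,X): not NE [P3→W gives 9>8]
(A,Q,Y): not NE [P1→B gives 7>2; P3→W gives 9>2]
(A,Q,Z): not NE [P1→C gives 5>1; P2→P gives 8>2; P3→W gives 9>7]
(A,Q,W): not NE [P1→C gives 9>3]
(B,P,X): not NE [P1→A gives 6>0; P3→Z gives 7>2]
(B,P,Y): not NE [P1→D gives 3>2; P3→Z gives 7>6]
(B,P,Z): not NE [P1→D gives 4>3; P2→Q gives 6>0]
(B,P,W): not NE [P2→Q gives 5>2; P3→Z gives 7>1]
(B,Q,X): not NE [P1→A gives 9>5; P2→P gives 8>5; P3→W gives 8>5]
(B,Q,Y): not NE [P2→P gives 5>0; P3→W gives 8>3]
(B,Q,Z): not NE [P3→W gives 8>7]
(B,Q,W): not NE [P1→C gives 9>1]
(C,P,X): not NE [P1→A gives 6>2; P3→Z gives 6>5]
(C,P,Y): not NE [P1→D gives 3>0; P3→Z gives 6>5]
(C,P,Z): not NE [P1→D gives 4>1]
(C,P,W): not NE [P1→B gives 8>7; P3→Z gives 6>1]
(C,Q,X): not NE [P1→A gives 9>4; P2→P gives 5>3; P3→W gives 7>2]
(C,Q,Y): not NE [P1→B gives 7>6; P3→W gives 7>6]
(C,Q,Z): not NE [P2→P gives 6>2; P3→W gives 7>1]
(C,Q,W): not NE [P2→P gives 3>0]
(D,P,X): not NE [P1→A gives 6>2; P2→Q gives 7>2; P3→Z gives 7>6]
(D,P,Y): not NE [P2→Q gives 9>6; P3→Z gives 7>6]
(D,P,Z): NE
(D,P,W): not NE [P1→B gives 8>7; P3→Z gives 7>5]
(D,Q,X): not NE [P1→A gives 9>8; P3→W gives 8>5]
(D,Q,Y): not NE [P1→B gives 7>0; P3→W gives 8>2]
(D,Q,Z): not NE [P1→C gives 5>1; P3→W gives 8>2]
(D,Q,W): not NE [P1→C gives 9>0; P2→P gives 7>2]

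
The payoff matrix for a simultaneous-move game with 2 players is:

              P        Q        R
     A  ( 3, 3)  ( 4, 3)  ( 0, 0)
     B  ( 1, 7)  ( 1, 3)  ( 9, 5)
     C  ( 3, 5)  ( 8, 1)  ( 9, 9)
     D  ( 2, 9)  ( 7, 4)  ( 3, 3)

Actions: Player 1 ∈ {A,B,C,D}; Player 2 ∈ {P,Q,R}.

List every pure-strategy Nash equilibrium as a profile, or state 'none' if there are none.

NE set: (A,P), (C,R)

(A,P): NE
(A,Q): not NE [P1→C gives 8>4]
(A,R): not NE [P1→C gives 9>0; P2→Q gives 3>0]
(B,P): not NE [P1→C gives 3>1]
(B,Q): not NE [P1→C gives 8>1; P2→P gives 7>3]
(B,R): not NE [P2→P gives 7>5]
(C,P): not NE [P2→R gives 9>5]
(C,Q): not NE [P2→R gives 9>1]
(C,R): NE
(D,P): not NE [P1→C gives 3>2]
(D,Q): not NE [P1→C gives 8>7; P2→P gives 9>4]
(D,R): not NE [P1→C gives 9>3; P2→P gives 9>3]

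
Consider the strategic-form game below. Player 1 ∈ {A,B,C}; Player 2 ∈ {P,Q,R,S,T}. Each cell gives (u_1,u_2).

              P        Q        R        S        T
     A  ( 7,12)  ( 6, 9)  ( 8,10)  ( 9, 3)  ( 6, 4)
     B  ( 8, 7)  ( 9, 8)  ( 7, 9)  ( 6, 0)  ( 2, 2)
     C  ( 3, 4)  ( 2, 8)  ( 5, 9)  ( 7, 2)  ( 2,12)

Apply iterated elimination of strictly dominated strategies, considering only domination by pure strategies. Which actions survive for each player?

IESDS → P1:{A,B} P2:{P,R}

P1 drop C (A beats it: P:7>3 Q:6>2 R:8>5 S:9>7 T:6>2)
P2 drop Q (R beats it: A:10>9 B:9>8)
P2 drop S (P beats it: A:12>3 B:7>0)
P2 drop T (P beats it: A:12>4 B:7>2)
P1→{A,B} P2→{P,R}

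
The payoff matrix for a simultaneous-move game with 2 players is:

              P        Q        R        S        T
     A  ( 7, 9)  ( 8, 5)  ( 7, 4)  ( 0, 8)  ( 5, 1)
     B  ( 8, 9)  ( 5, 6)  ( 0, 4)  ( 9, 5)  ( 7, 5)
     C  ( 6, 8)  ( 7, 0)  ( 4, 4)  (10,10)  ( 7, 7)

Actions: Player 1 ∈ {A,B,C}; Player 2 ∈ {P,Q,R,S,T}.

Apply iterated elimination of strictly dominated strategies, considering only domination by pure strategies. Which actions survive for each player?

Survivors P1:{B,C} P2:{P,S}

P2 drop Q (P beats it: A:9>5 B:9>6 C:8>0)
P2 drop R (P beats it: A:9>4 B:9>4 C:8>4)
P1 drop A (B beats it: P:8>7 S:9>0 T:7>5)
P2 drop T (P beats it: B:9>5 C:8>7)
P1→{B,C} P2→{P,S}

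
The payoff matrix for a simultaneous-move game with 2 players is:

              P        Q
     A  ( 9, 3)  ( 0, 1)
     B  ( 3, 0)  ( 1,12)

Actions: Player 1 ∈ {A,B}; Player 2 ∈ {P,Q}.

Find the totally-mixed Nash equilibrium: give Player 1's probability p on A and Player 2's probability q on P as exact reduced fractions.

p=6/7, q=1/7

P1 indiff ⇒ q·9+(1-q)·0 = q·3+(1-q)·1 ⇒ q(6) = (1-q)(1) ⇒ q = 1/7
P2 indiff ⇒ p·3+(1-p)·0 = p·1+(1-p)·12 ⇒ p(2) = (1-p)(12) ⇒ p = 6/7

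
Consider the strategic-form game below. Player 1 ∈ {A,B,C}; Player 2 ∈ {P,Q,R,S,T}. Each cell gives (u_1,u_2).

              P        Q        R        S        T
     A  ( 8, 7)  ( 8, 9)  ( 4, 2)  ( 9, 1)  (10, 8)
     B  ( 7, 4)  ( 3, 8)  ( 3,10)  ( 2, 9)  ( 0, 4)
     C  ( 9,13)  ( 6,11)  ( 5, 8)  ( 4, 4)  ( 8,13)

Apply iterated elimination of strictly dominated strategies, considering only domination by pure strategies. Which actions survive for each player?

Remaining: P1:{A,C} P2:{P,Q,T}

P1 drop B (A beats it: P:8>7 Q:8>3 R:4>3 S:9>2 T:10>0)
P2 drop R (P beats it: A:7>2 C:13>8)
P2 drop S (P beats it: A:7>1 C:13>4)
P1→{A,C} P2→{P,Q,T}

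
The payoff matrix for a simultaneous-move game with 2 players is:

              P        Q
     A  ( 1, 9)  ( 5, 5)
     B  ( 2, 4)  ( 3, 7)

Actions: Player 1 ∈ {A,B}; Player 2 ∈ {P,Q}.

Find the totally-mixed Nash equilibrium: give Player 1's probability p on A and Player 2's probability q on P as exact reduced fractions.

p=3/7, q=2/3

P1 indiff ⇒ q·1+(1-q)·5 = q·2+(1-q)·3 ⇒ q(-1) = (1-q)(-2) ⇒ q = 2/3
P2 indiff ⇒ p·9+(1-p)·4 = p·5+(1-p)·7 ⇒ p(4) = (1-p)(3) ⇒ p = 3/7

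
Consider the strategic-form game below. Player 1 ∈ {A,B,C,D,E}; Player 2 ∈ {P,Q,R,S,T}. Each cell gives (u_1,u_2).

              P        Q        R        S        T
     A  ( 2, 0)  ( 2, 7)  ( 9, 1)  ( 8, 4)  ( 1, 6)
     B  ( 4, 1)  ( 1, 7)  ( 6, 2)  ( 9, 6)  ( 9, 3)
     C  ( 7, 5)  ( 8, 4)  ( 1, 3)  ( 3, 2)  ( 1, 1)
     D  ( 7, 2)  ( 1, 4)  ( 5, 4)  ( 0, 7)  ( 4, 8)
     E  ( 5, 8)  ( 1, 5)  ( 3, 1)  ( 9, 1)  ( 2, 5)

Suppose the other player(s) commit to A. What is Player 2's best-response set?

argmax u_2 = {Q}

u_2(P vs A) = 0
u_2(Q vs A) = 7
u_2(R vs A) = 1
u_2(S vs A) = 4
u_2(T vs A) = 6
max payoff 7 at {Q}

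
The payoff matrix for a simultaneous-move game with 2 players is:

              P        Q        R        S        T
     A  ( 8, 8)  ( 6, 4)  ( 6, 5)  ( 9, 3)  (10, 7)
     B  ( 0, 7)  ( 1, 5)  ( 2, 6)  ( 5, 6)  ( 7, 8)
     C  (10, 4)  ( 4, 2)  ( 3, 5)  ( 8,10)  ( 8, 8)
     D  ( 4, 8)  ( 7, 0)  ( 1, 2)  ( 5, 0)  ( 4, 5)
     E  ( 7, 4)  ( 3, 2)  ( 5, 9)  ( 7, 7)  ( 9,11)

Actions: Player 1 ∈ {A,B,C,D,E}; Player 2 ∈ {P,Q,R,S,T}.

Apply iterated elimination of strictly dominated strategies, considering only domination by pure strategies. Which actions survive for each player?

P1 drop B (A beats it: P:8>0 Q:6>1 R:6>2 S:9>5 T:10>7)
P1 drop E (A beats it: P:8>7 Q:6>3 R:6>5 S:9>7 T:10>9)
P2 drop Q (P beats it: A:8>4 C:4>2 D:8>0)
P1 drop D (A beats it: P:8>4 R:6>1 S:9>5 T:10>4)
P2 drop R (T beats it: A:7>5 C:8>5)
P1→{A,C} P2→{P,S,T}

IESDS → P1:{A,C} P2:{P,S,T}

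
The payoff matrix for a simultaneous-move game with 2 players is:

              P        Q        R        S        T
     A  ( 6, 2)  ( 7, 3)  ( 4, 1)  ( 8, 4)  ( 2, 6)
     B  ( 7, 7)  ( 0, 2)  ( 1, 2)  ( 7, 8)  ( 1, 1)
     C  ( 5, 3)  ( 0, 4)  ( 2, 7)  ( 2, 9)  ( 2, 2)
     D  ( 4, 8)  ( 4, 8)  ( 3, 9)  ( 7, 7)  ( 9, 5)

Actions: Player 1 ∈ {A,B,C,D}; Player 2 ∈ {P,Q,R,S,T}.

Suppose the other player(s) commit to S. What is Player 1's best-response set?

u_1(A vs S) = 8
u_1(B vs S) = 7
u_1(C vs S) = 2
u_1(D vs S) = 7
max payoff 8 at {A}

BR_1 = {A}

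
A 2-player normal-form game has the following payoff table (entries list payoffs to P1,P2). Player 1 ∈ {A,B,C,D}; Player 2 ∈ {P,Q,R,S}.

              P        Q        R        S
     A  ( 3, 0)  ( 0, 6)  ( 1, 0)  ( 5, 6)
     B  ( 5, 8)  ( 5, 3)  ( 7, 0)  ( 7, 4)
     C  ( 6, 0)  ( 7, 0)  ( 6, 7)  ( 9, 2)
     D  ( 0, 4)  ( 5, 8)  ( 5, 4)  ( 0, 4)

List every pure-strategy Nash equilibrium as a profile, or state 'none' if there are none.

No pure NE.

(A,P): not NE [P1→C gives 6>3; P2→S gives 6>0]
(A,Q): not NE [P1→C gives 7>0]
(A,R): not NE [P1→B gives 7>1; P2→S gives 6>0]
(A,S): not NE [P1→C gives 9>5]
(B,P): not NE [P1→C gives 6>5]
(B,Q): not NE [P1→C gives 7>5; P2→P gives 8>3]
(B,R): not NE [P2→P gives 8>0]
(B,S): not NE [P1→C gives 9>7; P2→P gives 8>4]
(C,P): not NE [P2→R gives 7>0]
(C,Q): not NE [P2→R gives 7>0]
(C,R): not NE [P1→B gives 7>6]
(C,S): not NE [P2→R gives 7>2]
(D,P): not NE [P1→C gives 6>0; P2→Q gives 8>4]
(D,Q): not NE [P1→C gives 7>5]
(D,R): not NE [P1→B gives 7>5; P2→Q gives 8>4]
(D,S): not NE [P1→C gives 9>0; P2→Q gives 8>4]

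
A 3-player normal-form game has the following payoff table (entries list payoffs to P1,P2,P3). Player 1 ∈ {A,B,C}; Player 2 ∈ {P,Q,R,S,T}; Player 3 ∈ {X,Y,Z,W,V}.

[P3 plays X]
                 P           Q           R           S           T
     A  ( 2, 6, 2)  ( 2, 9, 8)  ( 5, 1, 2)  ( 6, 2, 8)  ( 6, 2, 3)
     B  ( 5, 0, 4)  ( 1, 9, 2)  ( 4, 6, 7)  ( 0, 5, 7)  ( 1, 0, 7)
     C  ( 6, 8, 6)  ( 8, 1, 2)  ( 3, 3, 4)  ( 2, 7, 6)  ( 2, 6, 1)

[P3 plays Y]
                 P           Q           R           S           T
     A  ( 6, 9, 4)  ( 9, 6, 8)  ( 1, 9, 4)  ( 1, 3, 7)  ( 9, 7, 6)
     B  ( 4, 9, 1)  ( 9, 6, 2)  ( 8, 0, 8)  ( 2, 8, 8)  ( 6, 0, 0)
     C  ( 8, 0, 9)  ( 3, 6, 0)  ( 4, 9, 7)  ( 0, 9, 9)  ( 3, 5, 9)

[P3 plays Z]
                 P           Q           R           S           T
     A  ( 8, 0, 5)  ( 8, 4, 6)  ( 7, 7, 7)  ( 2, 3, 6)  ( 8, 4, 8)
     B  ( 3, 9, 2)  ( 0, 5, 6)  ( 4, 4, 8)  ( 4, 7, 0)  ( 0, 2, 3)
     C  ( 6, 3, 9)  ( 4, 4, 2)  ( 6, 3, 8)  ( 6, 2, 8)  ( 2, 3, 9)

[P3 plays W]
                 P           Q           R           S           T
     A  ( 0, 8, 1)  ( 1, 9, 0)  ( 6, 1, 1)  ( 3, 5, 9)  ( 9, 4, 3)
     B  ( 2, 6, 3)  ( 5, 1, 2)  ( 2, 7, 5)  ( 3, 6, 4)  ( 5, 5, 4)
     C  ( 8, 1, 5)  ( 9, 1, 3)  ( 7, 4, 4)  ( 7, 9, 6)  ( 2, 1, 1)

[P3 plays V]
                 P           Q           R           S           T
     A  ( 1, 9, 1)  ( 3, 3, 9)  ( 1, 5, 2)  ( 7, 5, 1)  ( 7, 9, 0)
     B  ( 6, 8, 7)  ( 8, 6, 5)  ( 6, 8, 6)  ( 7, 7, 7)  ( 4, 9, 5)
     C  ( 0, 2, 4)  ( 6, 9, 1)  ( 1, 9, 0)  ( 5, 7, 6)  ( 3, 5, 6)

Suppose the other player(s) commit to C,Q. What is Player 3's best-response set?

u_3(X vs C,Q) = 2
u_3(Y vs C,Q) = 0
u_3(Z vs C,Q) = 2
u_3(W vs C,Q) = 3
u_3(V vs C,Q) = 1
max payoff 3 at {W}

argmax u_3 = {W}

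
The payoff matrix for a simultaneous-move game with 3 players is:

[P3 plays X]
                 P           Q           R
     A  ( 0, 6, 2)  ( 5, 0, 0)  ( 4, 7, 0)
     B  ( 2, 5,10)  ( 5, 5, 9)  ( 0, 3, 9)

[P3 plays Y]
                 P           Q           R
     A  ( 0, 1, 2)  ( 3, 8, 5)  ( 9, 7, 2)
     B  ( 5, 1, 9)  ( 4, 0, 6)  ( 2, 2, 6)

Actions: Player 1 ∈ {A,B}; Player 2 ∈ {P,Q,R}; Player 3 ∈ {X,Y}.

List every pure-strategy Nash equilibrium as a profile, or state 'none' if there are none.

Nash profiles: (B,P,X), (B,Q,X)

(A,P,X): not NE [P1→B gives 2>0; P2→R gives 7>6]
(A,P,Y): not NE [P1→B gives 5>0; P2→Q gives 8>1]
(A,Q,X): not NE [P2→R gives 7>0; P3→Y gives 5>0]
(A,Q,Y): not NE [P1→B gives 4>3]
(A,R,X): not NE [P3→Y gives 2>0]
(A,R,Y): not NE [P2→Q gives 8>7]
(B,P,X): NE
(B,P,Y): not NE [P2→R gives 2>1; P3→X gives 10>9]
(B,Q,X): NE
(B,Q,Y): not NE [P2→R gives 2>0; P3→X gives 9>6]
(B,R,X): not NE [P1→A gives 4>0; P2→Q gives 5>3]
(B,R,Y): not NE [P1→A gives 9>2; P3→X gives 9>6]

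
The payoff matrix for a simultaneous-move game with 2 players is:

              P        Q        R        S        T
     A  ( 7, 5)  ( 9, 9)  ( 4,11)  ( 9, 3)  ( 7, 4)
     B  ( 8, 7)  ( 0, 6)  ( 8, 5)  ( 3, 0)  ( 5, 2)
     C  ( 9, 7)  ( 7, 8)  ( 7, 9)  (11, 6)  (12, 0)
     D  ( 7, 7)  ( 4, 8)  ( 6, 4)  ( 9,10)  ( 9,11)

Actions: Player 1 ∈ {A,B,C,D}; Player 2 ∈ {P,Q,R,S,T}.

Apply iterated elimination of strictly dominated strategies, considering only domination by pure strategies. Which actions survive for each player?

Remaining: P1:{A,B,C} P2:{P,Q,R}

P1 drop D (C beats it: P:9>7 Q:7>4 R:7>6 S:11>9 T:12>9)
P2 drop S (P beats it: A:5>3 B:7>0 C:7>6)
P2 drop T (P beats it: A:5>4 B:7>2 C:7>0)
P1→{A,B,C} P2→{P,Q,R}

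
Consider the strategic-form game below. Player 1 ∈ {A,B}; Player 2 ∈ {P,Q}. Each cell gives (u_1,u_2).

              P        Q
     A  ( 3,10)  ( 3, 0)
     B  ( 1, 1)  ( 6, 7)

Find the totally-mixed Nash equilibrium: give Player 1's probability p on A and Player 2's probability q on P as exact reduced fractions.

P1 indiff ⇒ q·3+(1-q)·3 = q·1+(1-q)·6 ⇒ q(2) = (1-q)(3) ⇒ q = 3/5
P2 indiff ⇒ p·10+(1-p)·1 = p·0+(1-p)·7 ⇒ p(10) = (1-p)(6) ⇒ p = 3/8

P1 mixes 3/8 on A; P2 mixes 3/5 on P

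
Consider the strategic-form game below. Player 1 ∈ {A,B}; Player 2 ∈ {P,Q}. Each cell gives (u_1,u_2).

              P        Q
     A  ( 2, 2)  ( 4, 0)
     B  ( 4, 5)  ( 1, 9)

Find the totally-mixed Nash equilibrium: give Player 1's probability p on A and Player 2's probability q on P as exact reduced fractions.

P1 indiff ⇒ q·2+(1-q)·4 = q·4+(1-q)·1 ⇒ q(-2) = (1-q)(-3) ⇒ q = 3/5
P2 indiff ⇒ p·2+(1-p)·5 = p·0+(1-p)·9 ⇒ p(2) = (1-p)(4) ⇒ p = 2/3

P1 mixes 2/3 on A; P2 mixes 3/5 on P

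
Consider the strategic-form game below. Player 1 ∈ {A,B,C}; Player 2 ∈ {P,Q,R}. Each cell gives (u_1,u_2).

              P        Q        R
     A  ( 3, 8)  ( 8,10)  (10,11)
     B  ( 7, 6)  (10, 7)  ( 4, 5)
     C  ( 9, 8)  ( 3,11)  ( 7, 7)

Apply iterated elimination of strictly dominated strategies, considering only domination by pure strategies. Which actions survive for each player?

Remaining: P1:{A,B} P2:{Q,R}

P2 drop P (Q beats it: A:10>8 B:7>6 C:11>8)
P1 drop C (A beats it: Q:8>3 R:10>7)
P1→{A,B} P2→{Q,R}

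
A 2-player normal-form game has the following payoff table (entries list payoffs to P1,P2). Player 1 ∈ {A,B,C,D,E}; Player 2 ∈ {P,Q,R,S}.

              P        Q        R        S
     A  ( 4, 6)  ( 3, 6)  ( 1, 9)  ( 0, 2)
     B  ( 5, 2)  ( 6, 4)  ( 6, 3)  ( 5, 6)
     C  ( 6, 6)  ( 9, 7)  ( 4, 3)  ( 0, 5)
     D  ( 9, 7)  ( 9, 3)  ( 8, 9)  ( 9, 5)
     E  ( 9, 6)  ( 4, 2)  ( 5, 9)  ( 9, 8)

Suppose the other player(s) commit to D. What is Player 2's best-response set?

u_2(P vs D) = 7
u_2(Q vs D) = 3
u_2(R vs D) = 9
u_2(S vs D) = 5
max payoff 9 at {R}

argmax u_2 = {R}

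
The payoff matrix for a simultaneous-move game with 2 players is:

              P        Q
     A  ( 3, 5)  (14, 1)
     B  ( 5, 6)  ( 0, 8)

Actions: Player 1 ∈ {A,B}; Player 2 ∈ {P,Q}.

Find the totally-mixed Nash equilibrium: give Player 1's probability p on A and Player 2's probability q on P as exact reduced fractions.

P1 indiff ⇒ q·3+(1-q)·14 = q·5+(1-q)·0 ⇒ q(-2) = (1-q)(-14) ⇒ q = 7/8
P2 indiff ⇒ p·5+(1-p)·6 = p·1+(1-p)·8 ⇒ p(4) = (1-p)(2) ⇒ p = 1/3

(p,q) = (1/3, 7/8)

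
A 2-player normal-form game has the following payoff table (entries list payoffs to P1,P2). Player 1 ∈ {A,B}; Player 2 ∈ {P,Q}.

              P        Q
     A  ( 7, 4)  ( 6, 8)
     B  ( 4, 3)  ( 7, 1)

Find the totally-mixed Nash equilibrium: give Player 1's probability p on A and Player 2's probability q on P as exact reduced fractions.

P1 mixes 1/3 on A; P2 mixes 1/4 on P

P1 indiff ⇒ q·7+(1-q)·6 = q·4+(1-q)·7 ⇒ q(3) = (1-q)(1) ⇒ q = 1/4
P2 indiff ⇒ p·4+(1-p)·3 = p·8+(1-p)·1 ⇒ p(-4) = (1-p)(-2) ⇒ p = 1/3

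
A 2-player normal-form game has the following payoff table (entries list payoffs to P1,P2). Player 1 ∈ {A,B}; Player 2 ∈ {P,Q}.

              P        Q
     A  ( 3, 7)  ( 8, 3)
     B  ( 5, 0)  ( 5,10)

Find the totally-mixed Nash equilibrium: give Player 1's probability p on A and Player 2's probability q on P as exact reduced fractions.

p=5/7, q=3/5

P1 indiff ⇒ q·3+(1-q)·8 = q·5+(1-q)·5 ⇒ q(-2) = (1-q)(-3) ⇒ q = 3/5
P2 indiff ⇒ p·7+(1-p)·0 = p·3+(1-p)·10 ⇒ p(4) = (1-p)(10) ⇒ p = 5/7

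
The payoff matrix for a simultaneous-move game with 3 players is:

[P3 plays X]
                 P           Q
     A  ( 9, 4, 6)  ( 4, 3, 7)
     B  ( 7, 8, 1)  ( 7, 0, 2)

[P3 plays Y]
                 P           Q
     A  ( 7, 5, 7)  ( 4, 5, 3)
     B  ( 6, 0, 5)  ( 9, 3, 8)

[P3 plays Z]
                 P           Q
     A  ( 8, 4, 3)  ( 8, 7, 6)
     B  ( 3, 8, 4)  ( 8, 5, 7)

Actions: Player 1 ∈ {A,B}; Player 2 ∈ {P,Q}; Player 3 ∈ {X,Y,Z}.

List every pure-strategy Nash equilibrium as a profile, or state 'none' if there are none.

(A,P,X): not NE [P3→Y gives 7>6]
(A,P,Y): NE
(A,P,Z): not NE [P2→Q gives 7>4; P3→Y gives 7>3]
(A,Q,X): not NE [P1→B gives 7>4; P2→P gives 4>3]
(A,Q,Y): not NE [P1→B gives 9>4; P3→X gives 7>3]
(A,Q,Z): not NE [P3→X gives 7>6]
(B,P,X): not NE [P1→A gives 9>7; P3→Y gives 5>1]
(B,P,Y): not NE [P1→A gives 7>6; P2→Q gives 3>0]
(B,P,Z): not NE [P1→A gives 8>3; P3→Y gives 5>4]
(B,Q,X): not NE [P2→P gives 8>0; P3→Y gives 8>2]
(B,Q,Y): NE
(B,Q,Z): not NE [P2→P gives 8>5; P3→Y gives 8>7]

NE set: (A,P,Y), (B,Q,Y)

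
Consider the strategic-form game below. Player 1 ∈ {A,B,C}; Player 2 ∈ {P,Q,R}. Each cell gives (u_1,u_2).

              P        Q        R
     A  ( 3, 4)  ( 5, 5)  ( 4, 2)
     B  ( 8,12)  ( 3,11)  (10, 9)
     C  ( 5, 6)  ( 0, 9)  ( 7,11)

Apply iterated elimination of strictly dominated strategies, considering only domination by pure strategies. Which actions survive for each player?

P1 drop C (B beats it: P:8>5 Q:3>0 R:10>7)
P2 drop R (P beats it: A:4>2 B:12>9)
P1→{A,B} P2→{P,Q}

IESDS → P1:{A,B} P2:{P,Q}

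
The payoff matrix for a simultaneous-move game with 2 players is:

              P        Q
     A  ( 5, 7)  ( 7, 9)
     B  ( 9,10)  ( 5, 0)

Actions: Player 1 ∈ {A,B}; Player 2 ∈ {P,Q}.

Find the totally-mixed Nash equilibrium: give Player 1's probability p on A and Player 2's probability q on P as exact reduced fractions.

P1 indiff ⇒ q·5+(1-q)·7 = q·9+(1-q)·5 ⇒ q(-4) = (1-q)(-2) ⇒ q = 1/3
P2 indiff ⇒ p·7+(1-p)·10 = p·9+(1-p)·0 ⇒ p(-2) = (1-p)(-10) ⇒ p = 5/6

(p,q) = (5/6, 1/3)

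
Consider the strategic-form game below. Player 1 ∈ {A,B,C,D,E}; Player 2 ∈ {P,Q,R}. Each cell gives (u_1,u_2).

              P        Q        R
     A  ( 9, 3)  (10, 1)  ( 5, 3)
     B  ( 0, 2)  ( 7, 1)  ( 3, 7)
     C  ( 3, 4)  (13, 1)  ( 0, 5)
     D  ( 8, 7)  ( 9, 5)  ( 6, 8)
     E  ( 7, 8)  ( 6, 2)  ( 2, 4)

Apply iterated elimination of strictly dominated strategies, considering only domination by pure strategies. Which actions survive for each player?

IESDS → P1:{A,D} P2:{P,R}

P1 drop B (A beats it: P:9>0 Q:10>7 R:5>3)
P1 drop E (A beats it: P:9>7 Q:10>6 R:5>2)
P2 drop Q (P beats it: A:3>1 C:4>1 D:7>5)
P1 drop C (A beats it: P:9>3 R:5>0)
P1→{A,D} P2→{P,R}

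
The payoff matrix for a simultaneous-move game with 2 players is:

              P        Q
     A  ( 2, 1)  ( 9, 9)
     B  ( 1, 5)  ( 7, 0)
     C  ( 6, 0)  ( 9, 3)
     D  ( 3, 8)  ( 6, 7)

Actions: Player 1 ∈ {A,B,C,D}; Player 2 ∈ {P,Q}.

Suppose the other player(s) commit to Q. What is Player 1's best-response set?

BR_1 = {A,C}

u_1(A vs Q) = 9
u_1(B vs Q) = 7
u_1(C vs Q) = 9
u_1(D vs Q) = 6
max payoff 9 at {A,C}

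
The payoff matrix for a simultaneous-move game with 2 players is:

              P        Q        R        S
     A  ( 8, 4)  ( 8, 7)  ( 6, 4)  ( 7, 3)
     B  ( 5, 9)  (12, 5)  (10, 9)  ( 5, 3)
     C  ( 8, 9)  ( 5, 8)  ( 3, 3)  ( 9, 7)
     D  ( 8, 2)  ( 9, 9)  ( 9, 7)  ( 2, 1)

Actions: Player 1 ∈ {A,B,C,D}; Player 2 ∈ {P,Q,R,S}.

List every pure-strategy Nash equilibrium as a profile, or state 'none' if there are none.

Nash profiles: (B,R), (C,P)

(A,P): not NE [P2→Q gives 7>4]
(A,Q): not NE [P1→B gives 12>8]
(A,R): not NE [P1→B gives 10>6; P2→Q gives 7>4]
(A,S): not NE [P1→C gives 9>7; P2→Q gives 7>3]
(B,P): not NE [P1→D gives 8>5]
(B,Q): not NE [P2→R gives 9>5]
(B,R): NE
(B,S): not NE [P1→C gives 9>5; P2→R gives 9>3]
(C,P): NE
(C,Q): not NE [P1→B gives 12>5; P2→P gives 9>8]
(C,R): not NE [P1→B gives 10>3; P2→P gives 9>3]
(C,S): not NE [P2→P gives 9>7]
(D,P): not NE [P2→Q gives 9>2]
(D,Q): not NE [P1→B gives 12>9]
(D,R): not NE [P1→B gives 10>9; P2→Q gives 9>7]
(D,S): not NE [P1→C gives 9>2; P2→Q gives 9>1]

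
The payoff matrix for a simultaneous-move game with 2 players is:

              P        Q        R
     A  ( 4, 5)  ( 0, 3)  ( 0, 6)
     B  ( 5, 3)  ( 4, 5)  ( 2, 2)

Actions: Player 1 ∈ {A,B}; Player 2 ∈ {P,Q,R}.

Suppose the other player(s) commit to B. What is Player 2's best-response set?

u_2(P vs B) = 3
u_2(Q vs B) = 5
u_2(R vs B) = 2
max payoff 5 at {Q}

BR_2 = {Q}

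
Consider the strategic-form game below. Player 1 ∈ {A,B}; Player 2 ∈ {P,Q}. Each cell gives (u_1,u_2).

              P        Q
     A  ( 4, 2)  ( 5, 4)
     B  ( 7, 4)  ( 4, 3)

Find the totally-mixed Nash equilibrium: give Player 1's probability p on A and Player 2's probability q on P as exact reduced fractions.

P1 indiff ⇒ q·4+(1-q)·5 = q·7+(1-q)·4 ⇒ q(-3) = (1-q)(-1) ⇒ q = 1/4
P2 indiff ⇒ p·2+(1-p)·4 = p·4+(1-p)·3 ⇒ p(-2) = (1-p)(-1) ⇒ p = 1/3

p=1/3, q=1/4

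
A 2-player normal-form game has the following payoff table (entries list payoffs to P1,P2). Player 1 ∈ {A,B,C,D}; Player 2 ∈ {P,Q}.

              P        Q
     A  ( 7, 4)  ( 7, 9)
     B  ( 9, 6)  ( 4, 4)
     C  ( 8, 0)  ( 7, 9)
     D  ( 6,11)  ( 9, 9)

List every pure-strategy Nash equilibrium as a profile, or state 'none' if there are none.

(A,P): not NE [P1→B gives 9>7; P2→Q gives 9>4]
(A,Q): not NE [P1→D gives 9>7]
(B,P): NE
(B,Q): not NE [P1→D gives 9>4; P2→P gives 6>4]
(C,P): not NE [P1→B gives 9>8; P2→Q gives 9>0]
(C,Q): not NE [P1→D gives 9>7]
(D,P): not NE [P1→B gives 9>6]
(D,Q): not NE [P2→P gives 11>9]

Nash profiles: (B,P)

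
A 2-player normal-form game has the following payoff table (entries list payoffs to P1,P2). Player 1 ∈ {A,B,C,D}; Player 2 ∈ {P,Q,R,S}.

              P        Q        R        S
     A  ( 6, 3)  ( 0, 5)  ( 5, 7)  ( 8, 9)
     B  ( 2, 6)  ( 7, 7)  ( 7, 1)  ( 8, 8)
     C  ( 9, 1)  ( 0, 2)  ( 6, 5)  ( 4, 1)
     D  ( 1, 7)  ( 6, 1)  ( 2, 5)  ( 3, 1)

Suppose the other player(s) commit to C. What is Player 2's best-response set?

u_2(P vs C) = 1
u_2(Q vs C) = 2
u_2(R vs C) = 5
u_2(S vs C) = 1
max payoff 5 at {R}

BR_2 = {R}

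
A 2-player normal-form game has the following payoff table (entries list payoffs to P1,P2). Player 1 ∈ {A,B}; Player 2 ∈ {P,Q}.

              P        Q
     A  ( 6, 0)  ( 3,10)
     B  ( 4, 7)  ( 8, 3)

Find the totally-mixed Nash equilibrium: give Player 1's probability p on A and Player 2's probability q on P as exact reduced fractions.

P1 indiff ⇒ q·6+(1-q)·3 = q·4+(1-q)·8 ⇒ q(2) = (1-q)(5) ⇒ q = 5/7
P2 indiff ⇒ p·0+(1-p)·7 = p·10+(1-p)·3 ⇒ p(-10) = (1-p)(-4) ⇒ p = 2/7

(p,q) = (2/7, 5/7)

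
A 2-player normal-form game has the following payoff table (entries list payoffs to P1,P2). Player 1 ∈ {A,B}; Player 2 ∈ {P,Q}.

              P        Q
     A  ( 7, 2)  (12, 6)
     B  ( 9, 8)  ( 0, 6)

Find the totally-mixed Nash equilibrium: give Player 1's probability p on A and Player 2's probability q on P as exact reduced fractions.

P1 indiff ⇒ q·7+(1-q)·12 = q·9+(1-q)·0 ⇒ q(-2) = (1-q)(-12) ⇒ q = 6/7
P2 indiff ⇒ p·2+(1-p)·8 = p·6+(1-p)·6 ⇒ p(-4) = (1-p)(-2) ⇒ p = 1/3

P1 mixes 1/3 on A; P2 mixes 6/7 on P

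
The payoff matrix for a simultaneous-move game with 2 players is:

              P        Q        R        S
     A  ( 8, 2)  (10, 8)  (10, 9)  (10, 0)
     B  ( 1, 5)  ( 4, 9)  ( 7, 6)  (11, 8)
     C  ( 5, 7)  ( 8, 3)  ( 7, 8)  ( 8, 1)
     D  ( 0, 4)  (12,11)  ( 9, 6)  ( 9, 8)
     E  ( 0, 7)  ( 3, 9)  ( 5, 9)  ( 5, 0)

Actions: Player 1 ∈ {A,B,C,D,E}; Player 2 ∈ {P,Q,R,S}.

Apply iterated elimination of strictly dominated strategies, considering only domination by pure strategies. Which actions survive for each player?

Survivors P1:{A,D} P2:{Q,R}

P1 drop C (A beats it: P:8>5 Q:10>8 R:10>7 S:10>8)
P1 drop E (A beats it: P:8>0 Q:10>3 R:10>5 S:10>5)
P2 drop P (Q beats it: A:8>2 B:9>5 D:11>4)
P2 drop S (Q beats it: A:8>0 B:9>8 D:11>8)
P1 drop B (A beats it: Q:10>4 R:10>7)
P1→{A,D} P2→{Q,R}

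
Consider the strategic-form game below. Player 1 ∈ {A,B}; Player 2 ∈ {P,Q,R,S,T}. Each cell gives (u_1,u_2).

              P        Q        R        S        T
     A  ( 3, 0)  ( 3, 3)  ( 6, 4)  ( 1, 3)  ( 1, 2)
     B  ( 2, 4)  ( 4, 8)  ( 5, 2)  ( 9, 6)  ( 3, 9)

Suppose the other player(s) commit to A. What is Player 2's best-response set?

u_2(P vs A) = 0
u_2(Q vs A) = 3
u_2(R vs A) = 4
u_2(S vs A) = 3
u_2(T vs A) = 2
max payoff 4 at {R}

argmax u_2 = {R}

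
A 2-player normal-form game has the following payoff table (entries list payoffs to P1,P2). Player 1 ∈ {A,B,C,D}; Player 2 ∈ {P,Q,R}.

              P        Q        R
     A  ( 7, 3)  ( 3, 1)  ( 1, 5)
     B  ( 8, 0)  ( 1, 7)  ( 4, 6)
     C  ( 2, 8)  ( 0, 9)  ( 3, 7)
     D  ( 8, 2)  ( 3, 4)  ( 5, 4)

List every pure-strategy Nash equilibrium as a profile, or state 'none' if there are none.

Nash profiles: (D,Q), (D,R)

(A,P): not NE [P1→D gives 8>7; P2→R gives 5>3]
(A,Q): not NE [P2→R gives 5>1]
(A,R): not NE [P1→D gives 5>1]
(B,P): not NE [P2→Q gives 7>0]
(B,Q): not NE [P1→D gives 3>1]
(B,R): not NE [P1→D gives 5>4; P2→Q gives 7>6]
(C,P): not NE [P1→D gives 8>2; P2→Q gives 9>8]
(C,Q): not NE [P1→D gives 3>0]
(C,R): not NE [P1→D gives 5>3; P2→Q gives 9>7]
(D,P): not NE [P2→R gives 4>2]
(D,Q): NE
(D,R): NE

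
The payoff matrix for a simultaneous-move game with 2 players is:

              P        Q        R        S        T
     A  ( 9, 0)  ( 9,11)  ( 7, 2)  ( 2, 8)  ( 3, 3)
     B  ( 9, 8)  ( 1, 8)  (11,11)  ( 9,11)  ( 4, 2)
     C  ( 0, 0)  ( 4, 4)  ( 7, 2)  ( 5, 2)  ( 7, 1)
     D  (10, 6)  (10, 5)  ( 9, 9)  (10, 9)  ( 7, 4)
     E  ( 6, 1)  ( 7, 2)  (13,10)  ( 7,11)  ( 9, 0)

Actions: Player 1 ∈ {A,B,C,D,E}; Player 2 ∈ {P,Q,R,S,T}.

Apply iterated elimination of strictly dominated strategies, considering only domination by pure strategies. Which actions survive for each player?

Remaining: P1:{B,D,E} P2:{R,S}

P1 drop A (D beats it: P:10>9 Q:10>9 R:9>7 S:10>2 T:7>3)
P1 drop C (E beats it: P:6>0 Q:7>4 R:13>7 S:7>5 T:9>7)
P2 drop P (R beats it: B:11>8 D:9>6 E:10>1)
P2 drop Q (R beats it: B:11>8 D:9>5 E:10>2)
P2 drop T (R beats it: B:11>2 D:9>4 E:10>0)
P1→{B,D,E} P2→{R,S}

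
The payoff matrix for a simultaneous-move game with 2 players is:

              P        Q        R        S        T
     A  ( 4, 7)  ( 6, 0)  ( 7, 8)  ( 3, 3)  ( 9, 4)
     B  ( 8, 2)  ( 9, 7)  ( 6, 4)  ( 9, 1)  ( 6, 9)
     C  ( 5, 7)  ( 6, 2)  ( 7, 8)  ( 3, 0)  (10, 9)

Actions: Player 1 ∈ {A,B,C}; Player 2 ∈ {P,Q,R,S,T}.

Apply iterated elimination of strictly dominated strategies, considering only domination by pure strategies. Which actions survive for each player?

P2 drop P (R beats it: A:8>7 B:4>2 C:8>7)
P2 drop Q (T beats it: A:4>0 B:9>7 C:9>2)
P2 drop S (R beats it: A:8>3 B:4>1 C:8>0)
P1 drop B (A beats it: R:7>6 T:9>6)
P1→{A,C} P2→{R,T}

Survivors P1:{A,C} P2:{R,T}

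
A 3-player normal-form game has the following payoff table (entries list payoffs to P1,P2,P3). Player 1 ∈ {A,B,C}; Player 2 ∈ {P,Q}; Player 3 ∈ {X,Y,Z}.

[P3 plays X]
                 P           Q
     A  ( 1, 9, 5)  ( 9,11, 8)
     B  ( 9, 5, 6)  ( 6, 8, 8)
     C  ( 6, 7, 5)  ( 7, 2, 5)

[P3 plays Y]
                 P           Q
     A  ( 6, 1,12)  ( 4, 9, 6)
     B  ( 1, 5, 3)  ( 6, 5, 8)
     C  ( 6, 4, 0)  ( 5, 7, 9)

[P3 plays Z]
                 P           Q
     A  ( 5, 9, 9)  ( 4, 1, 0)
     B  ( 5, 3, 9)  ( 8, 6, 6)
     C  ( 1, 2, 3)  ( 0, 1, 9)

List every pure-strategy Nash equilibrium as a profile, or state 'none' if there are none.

NE set: (A,Q,X), (B,Q,Y)

(A,P,X): not NE [P1→B gives 9>1; P2→Q gives 11>9; P3→Y gives 12>5]
(A,P,Y): not NE [P2→Q gives 9>1]
(A,P,Z): not NE [P3→Y gives 12>9]
(A,Q,X): NE
(A,Q,Y): not NE [P1→B gives 6>4; P3→X gives 8>6]
(A,Q,Z): not NE [P1→B gives 8>4; P2→P gives 9>1; P3→X gives 8>0]
(B,P,X): not NE [P2→Q gives 8>5; P3→Z gives 9>6]
(B,P,Y): not NE [P1→C gives 6>1; P3→Z gives 9>3]
(B,P,Z): not NE [P2→Q gives 6>3]
(B,Q,X): not NE [P1→A gives 9>6]
(B,Q,Y): NE
(B,Q,Z): not NE [P3→Y gives 8>6]
(C,P,X): not NE [P1→B gives 9>6]
(C,P,Y): not NE [P2→Q gives 7>4; P3→X gives 5>0]
(C,P,Z): not NE [P1→B gives 5>1; P3→X gives 5>3]
(C,Q,X): not NE [P1→A gives 9>7; P2→P gives 7>2; P3→Z gives 9>5]
(C,Q,Y): not NE [P1→B gives 6>5]
(C,Q,Z): not NE [P1→B gives 8>0; P2→P gives 2>1]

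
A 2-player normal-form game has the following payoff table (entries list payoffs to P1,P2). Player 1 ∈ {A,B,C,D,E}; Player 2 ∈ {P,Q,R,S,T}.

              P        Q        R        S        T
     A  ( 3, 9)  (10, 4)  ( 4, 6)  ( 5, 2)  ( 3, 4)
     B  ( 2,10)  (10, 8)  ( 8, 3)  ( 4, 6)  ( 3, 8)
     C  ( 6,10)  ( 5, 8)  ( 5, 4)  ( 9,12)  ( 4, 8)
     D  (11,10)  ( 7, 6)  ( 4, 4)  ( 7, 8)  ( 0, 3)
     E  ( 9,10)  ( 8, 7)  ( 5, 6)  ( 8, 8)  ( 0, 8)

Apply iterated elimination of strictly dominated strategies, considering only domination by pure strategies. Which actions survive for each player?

P2 drop Q (P beats it: A:9>4 B:10>8 C:10>8 D:10>6 E:10>7)
P1 drop A (C beats it: P:6>3 R:5>4 S:9>5 T:4>3)
P2 drop R (P beats it: B:10>3 C:10>4 D:10>4 E:10>6)
P1 drop B (C beats it: P:6>2 S:9>4 T:4>3)
P2 drop T (P beats it: C:10>8 D:10>3 E:10>8)
P1→{C,D,E} P2→{P,S}

Remaining: P1:{C,D,E} P2:{P,S}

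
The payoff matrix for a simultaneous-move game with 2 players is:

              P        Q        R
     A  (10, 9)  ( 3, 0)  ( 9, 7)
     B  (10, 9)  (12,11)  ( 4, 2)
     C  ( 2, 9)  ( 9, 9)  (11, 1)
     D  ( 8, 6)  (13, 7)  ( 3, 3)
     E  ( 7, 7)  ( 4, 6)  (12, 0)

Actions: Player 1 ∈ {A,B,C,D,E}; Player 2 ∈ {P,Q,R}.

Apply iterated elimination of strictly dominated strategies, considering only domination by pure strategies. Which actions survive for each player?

P2 drop R (P beats it: A:9>7 B:9>2 C:9>1 D:6>3 E:7>0)
P1 drop C (B beats it: P:10>2 Q:12>9)
P1 drop E (B beats it: P:10>7 Q:12>4)
P1→{A,B,D} P2→{P,Q}

IESDS → P1:{A,B,D} P2:{P,Q}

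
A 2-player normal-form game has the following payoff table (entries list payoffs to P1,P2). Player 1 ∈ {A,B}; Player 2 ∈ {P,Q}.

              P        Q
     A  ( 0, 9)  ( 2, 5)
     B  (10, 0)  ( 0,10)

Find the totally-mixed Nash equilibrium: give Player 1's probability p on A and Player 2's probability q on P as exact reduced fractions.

P1 indiff ⇒ q·0+(1-q)·2 = q·10+(1-q)·0 ⇒ q(-10) = (1-q)(-2) ⇒ q = 1/6
P2 indiff ⇒ p·9+(1-p)·0 = p·5+(1-p)·10 ⇒ p(4) = (1-p)(10) ⇒ p = 5/7

P1 mixes 5/7 on A; P2 mixes 1/6 on P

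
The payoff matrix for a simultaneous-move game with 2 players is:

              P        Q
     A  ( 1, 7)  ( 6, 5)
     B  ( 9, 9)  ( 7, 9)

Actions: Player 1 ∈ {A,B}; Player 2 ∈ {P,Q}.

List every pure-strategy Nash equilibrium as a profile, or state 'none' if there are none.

(A,P): not NE [P1→B gives 9>1]
(A,Q): not NE [P1→B gives 7>6; P2→P gives 7>5]
(B,P): NE
(B,Q): NE

Nash profiles: (B,P), (B,Q)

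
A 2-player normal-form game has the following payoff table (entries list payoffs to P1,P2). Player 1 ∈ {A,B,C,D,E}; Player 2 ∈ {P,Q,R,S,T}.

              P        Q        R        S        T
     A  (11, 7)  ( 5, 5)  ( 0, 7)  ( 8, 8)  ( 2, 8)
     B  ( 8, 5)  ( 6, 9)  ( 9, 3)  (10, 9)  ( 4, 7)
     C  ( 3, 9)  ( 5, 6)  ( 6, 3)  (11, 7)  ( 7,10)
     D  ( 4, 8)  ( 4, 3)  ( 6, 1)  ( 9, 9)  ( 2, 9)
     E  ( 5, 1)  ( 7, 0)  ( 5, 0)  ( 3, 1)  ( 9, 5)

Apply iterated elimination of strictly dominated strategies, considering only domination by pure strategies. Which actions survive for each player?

P1 drop D (B beats it: P:8>4 Q:6>4 R:9>6 S:10>9 T:4>2)
P2 drop P (T beats it: A:8>7 B:7>5 C:10>9 E:5>1)
P1 drop A (B beats it: Q:6>5 R:9>0 S:10>8 T:4>2)
P2 drop R (S beats it: B:9>3 C:7>3 E:1>0)
P1→{B,C,E} P2→{Q,S,T}

Survivors P1:{B,C,E} P2:{Q,S,T}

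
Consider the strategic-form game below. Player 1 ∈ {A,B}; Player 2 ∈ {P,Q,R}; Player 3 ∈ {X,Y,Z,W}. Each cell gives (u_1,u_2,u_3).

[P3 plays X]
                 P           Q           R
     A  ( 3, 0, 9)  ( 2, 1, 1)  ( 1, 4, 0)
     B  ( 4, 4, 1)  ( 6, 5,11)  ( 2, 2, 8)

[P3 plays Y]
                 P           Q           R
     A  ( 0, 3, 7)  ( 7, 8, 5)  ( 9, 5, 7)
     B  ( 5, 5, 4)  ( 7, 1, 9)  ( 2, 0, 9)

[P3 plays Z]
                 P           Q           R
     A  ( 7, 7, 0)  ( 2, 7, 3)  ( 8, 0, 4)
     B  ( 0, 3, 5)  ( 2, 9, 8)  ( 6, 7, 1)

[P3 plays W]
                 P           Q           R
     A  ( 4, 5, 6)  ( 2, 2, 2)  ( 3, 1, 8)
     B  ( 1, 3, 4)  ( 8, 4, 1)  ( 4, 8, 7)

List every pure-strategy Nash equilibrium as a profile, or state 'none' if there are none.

(A,P,X): not NE [P1→B gives 4>3; P2→R gives 4>0]
(A,P,Y): not NE [P1→B gives 5>0; P2→Q gives 8>3; P3→X gives 9>7]
(A,P,Z): not NE [P3→X gives 9>0]
(A,P,W): not NE [P3→X gives 9>6]
(A,Q,X): not NE [P1→B gives 6>2; P2→R gives 4>1; P3→Y gives 5>1]
(A,Q,Y): NE
(A,Q,Z): not NE [P3→Y gives 5>3]
(A,Q,W): not NE [P1→B gives 8>2; P2→P gives 5>2; P3→Y gives 5>2]
(A,R,X): not NE [P1→B gives 2>1; P3→W gives 8>0]
(A,R,Y): not NE [P2→Q gives 8>5; P3→W gives 8>7]
(A,R,Z): not NE [P2→Q gives 7>0; P3→W gives 8>4]
(A,R,W): not NE [P1→B gives 4>3; P2→P gives 5>1]
(B,P,X): not NE [P2→Q gives 5>4; P3→Z gives 5>1]
(B,P,Y): not NE [P3→Z gives 5>4]
(B,P,Z): not NE [P1→A gives 7>0; P2→Q gives 9>3]
(B,P,W): not NE [P1→A gives 4>1; P2→R gives 8>3; P3→Z gives 5>4]
(B,Q,X): NE
(B,Q,Y): not NE [P2→P gives 5>1; P3→X gives 11>9]
(B,Q,Z): not NE [P3→X gives 11>8]
(B,Q,W): not NE [P2→R gives 8>4; P3→X gives 11>1]
(B,R,X): not NE [P2→Q gives 5>2; P3→Y gives 9>8]
(B,R,Y): not NE [P1→A gives 9>2; P2→P gives 5>0]
(B,R,Z): not NE [P1→A gives 8>6; P2→Q gives 9>7; P3→Y gives 9>1]
(B,R,W): not NE [P3→Y gives 9>7]

Nash profiles: (A,Q,Y), (B,Q,X)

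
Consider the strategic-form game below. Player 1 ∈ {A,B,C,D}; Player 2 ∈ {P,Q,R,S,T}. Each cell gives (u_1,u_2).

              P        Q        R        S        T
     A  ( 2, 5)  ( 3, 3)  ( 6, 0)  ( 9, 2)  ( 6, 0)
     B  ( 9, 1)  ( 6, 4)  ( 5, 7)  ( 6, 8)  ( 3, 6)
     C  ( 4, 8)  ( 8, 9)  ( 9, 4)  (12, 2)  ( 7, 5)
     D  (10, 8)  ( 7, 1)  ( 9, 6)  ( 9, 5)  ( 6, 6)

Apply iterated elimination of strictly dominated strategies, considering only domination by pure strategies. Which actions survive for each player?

P1 drop A (C beats it: P:4>2 Q:8>3 R:9>6 S:12>9 T:7>6)
P1 drop B (D beats it: P:10>9 Q:7>6 R:9>5 S:9>6 T:6>3)
P2 drop R (P beats it: C:8>4 D:8>6)
P2 drop S (P beats it: C:8>2 D:8>5)
P2 drop T (P beats it: C:8>5 D:8>6)
P1→{C,D} P2→{P,Q}

Survivors P1:{C,D} P2:{P,Q}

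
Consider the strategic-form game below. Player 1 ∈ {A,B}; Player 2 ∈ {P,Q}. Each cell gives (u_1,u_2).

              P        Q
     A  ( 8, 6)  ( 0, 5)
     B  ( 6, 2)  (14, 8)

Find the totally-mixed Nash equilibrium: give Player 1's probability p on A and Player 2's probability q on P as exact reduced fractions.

(p,q) = (6/7, 7/8)

P1 indiff ⇒ q·8+(1-q)·0 = q·6+(1-q)·14 ⇒ q(2) = (1-q)(14) ⇒ q = 7/8
P2 indiff ⇒ p·6+(1-p)·2 = p·5+(1-p)·8 ⇒ p(1) = (1-p)(6) ⇒ p = 6/7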